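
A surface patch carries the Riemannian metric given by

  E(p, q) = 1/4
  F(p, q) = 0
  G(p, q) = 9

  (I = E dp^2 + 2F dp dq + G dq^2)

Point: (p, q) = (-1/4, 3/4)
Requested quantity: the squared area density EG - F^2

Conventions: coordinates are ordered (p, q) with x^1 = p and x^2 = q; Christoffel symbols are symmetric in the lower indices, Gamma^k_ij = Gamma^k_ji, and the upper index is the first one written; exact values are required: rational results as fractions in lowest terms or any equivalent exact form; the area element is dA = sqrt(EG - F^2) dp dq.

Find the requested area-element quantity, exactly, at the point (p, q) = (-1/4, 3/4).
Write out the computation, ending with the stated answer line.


E = 1/4, F = 0, G = 9; EG - F^2 = 9/4

Answer: EG - F^2 = 9/4


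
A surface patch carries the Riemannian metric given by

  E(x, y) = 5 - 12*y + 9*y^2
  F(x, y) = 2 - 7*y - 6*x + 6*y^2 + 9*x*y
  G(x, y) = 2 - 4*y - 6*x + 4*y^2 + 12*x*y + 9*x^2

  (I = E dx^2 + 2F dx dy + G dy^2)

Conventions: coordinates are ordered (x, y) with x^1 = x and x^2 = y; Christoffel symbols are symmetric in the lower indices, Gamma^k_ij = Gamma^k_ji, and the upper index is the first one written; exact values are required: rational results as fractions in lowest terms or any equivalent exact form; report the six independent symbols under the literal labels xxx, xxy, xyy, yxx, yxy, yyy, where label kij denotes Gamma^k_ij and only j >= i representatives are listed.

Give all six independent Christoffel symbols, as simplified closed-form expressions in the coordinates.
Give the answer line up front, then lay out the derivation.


Answer: Gamma_xxx = 0, Gamma_xxy = (9*y - 6)/(9*x^2 + 12*x*y - 6*x + 13*y^2 - 16*y + 6), Gamma_xyy = (6*y - 4)/(9*x^2 + 12*x*y - 6*x + 13*y^2 - 16*y + 6), Gamma_yxx = 0, Gamma_yxy = (9*x + 6*y - 3)/(9*x^2 + 12*x*y - 6*x + 13*y^2 - 16*y + 6), Gamma_yyy = (6*x + 4*y - 2)/(9*x^2 + 12*x*y - 6*x + 13*y^2 - 16*y + 6)

E = 5 - 12*y + 9*y^2; F = 2 - 7*y - 6*x + 6*y^2 + 9*x*y; G = 2 - 4*y - 6*x + 4*y^2 + 12*x*y + 9*x^2
Gamma^k_ij = (1/2) g^{kl} (d_i g_jl + d_j g_il - d_l g_ij), with g^inv = (1/(EG-F^2)) [[G, -F], [-F, E]]
first partials: E_x = 0, E_y = -12 + 18*y, F_x = -6 + 9*y, F_y = -7 + 12*y + 9*x, G_x = -6 + 12*y + 18*x, G_y = -4 + 8*y + 12*x
D = EG - F^2 = 6 - 16*y - 6*x + 13*y^2 + 12*x*y + 9*x^2
expanded: Gamma^x_xx = (G E_x - 2F F_x + F E_y)/(2D), Gamma^x_xy = (G E_y - F G_x)/(2D), Gamma^x_yy = (2G F_y - G G_x - F G_y)/(2D), Gamma^y_xx = (2E F_x - E E_y - F E_x)/(2D), Gamma^y_xy = (E G_x - F E_y)/(2D), Gamma^y_yy = (E G_y - 2F F_y + F G_x)/(2D); substitute and cancel common factors


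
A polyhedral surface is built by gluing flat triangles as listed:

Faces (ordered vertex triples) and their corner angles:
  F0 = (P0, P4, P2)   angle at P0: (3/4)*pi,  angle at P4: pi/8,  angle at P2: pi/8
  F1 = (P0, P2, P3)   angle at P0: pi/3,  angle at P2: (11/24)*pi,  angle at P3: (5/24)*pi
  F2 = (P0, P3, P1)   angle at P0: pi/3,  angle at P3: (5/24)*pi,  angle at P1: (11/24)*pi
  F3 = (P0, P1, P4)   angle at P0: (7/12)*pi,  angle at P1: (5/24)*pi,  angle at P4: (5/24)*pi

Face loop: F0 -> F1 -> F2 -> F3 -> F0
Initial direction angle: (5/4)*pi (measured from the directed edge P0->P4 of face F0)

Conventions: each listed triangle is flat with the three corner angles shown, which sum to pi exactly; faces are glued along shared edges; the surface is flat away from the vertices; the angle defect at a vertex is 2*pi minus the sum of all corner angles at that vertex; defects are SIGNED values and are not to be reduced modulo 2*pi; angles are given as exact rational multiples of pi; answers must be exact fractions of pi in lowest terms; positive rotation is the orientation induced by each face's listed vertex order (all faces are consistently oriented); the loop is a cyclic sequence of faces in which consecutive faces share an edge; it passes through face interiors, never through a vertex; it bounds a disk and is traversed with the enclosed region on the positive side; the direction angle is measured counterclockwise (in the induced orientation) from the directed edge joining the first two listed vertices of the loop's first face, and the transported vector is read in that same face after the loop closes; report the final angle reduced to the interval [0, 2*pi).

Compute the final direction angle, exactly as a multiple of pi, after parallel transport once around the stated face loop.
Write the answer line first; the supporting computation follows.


Answer: final direction angle = (5/4)*pi

enclosed vertex P0: corner angles sum to 2*pi, defect = 2*pi - 2*pi = 0
the final direction is the initial angle plus the enclosed defects, taken mod 2*pi in the induced orientation
final angle = (5/4)*pi + 0 = (5/4)*pi (mod 2*pi)


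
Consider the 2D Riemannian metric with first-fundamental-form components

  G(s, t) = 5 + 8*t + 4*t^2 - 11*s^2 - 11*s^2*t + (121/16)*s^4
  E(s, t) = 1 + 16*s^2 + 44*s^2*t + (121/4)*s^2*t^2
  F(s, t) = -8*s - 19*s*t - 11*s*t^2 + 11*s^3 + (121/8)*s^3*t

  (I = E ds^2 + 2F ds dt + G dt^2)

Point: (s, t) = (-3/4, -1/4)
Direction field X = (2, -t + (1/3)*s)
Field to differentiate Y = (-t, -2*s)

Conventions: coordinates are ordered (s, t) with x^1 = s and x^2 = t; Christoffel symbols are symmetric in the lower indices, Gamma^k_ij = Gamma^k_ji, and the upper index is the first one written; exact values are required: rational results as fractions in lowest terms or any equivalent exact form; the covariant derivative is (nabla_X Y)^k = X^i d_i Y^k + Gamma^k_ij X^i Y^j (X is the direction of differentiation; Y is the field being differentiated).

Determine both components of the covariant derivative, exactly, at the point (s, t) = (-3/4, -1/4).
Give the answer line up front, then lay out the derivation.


Answer: (nabla_X Y)^s = 89208/19981, (nabla_X Y)^t = -82048/19981

E = 4993/1024, F = -189/2048, G = 4105/4096 at the point
E_s = -1323/128, E_t = 2079/128, F_s = 4221/512, F_t = 1917/512, G_s = -99/256, G_t = -3/16
EG - F^2 = 19981/4096;  g^inv = (4096/19981) * [[4105/4096, 189/2048], [189/2048, 4993/1024]]
first-kind symbols [ij,l] = (1/2)(d_i g_jl + d_j g_il - d_l g_ij): [ss,s] = E_s/2 = -1323/256, [ss,t] = F_s - E_t/2 = 63/512, [st,s] = E_t/2 = 2079/256, [st,t] = G_s/2 = -99/512, [tt,s] = F_t - G_s/2 = 63/16, [tt,t] = G_t/2 = -3/32
Gamma^s_ij = (G*[ij,s] - F*[ij,t])/(EG - F^2), Gamma^t_ij = (E*[ij,t] - F*[ij,s])/(EG - F^2)
Gamma_sss = -21168/19981, Gamma_sst = 33264/19981, Gamma_stt = 16128/19981, Gamma_tss = 504/19981, Gamma_tst = -792/19981, Gamma_ttt = -384/19981
X = (2, 0), Y = (1/4, 3/2) at the point


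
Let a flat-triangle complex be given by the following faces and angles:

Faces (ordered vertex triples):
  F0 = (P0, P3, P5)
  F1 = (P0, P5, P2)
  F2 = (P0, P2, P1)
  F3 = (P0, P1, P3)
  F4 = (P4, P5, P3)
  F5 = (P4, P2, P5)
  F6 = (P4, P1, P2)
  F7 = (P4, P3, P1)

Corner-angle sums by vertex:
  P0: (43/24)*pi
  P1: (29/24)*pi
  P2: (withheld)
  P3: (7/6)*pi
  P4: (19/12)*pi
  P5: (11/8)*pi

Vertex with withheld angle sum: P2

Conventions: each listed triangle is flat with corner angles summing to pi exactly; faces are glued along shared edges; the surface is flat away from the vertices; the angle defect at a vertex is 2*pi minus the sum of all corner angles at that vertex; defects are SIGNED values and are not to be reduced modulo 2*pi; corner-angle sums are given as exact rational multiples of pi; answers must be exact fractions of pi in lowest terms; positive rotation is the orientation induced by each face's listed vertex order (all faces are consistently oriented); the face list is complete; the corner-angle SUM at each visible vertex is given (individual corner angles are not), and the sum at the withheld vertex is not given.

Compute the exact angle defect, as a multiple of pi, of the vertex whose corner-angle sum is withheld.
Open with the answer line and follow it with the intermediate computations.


Answer: defect(P2) = (9/8)*pi

V = 6, E = 12, F = 8; chi = V - E + F = 2
Gauss-Bonnet: total defect = 2*pi*chi = 4*pi; visible defects sum to (23/8)*pi


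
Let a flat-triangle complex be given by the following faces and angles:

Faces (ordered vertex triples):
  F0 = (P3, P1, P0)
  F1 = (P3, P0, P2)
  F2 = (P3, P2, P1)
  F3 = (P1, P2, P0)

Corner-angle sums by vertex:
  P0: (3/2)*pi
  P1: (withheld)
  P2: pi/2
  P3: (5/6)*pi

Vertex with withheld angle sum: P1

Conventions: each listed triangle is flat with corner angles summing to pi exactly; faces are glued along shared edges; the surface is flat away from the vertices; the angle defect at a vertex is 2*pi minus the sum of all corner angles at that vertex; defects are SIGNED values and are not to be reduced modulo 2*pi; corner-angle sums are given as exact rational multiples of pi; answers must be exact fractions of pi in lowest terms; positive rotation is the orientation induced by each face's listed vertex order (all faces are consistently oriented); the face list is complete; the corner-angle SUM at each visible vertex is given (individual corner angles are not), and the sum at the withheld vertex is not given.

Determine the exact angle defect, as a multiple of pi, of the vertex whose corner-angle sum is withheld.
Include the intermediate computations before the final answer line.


V = 4, E = 6, F = 4; chi = V - E + F = 2
Gauss-Bonnet: total defect = 2*pi*chi = 4*pi; visible defects sum to (19/6)*pi

Answer: defect(P1) = (5/6)*pi


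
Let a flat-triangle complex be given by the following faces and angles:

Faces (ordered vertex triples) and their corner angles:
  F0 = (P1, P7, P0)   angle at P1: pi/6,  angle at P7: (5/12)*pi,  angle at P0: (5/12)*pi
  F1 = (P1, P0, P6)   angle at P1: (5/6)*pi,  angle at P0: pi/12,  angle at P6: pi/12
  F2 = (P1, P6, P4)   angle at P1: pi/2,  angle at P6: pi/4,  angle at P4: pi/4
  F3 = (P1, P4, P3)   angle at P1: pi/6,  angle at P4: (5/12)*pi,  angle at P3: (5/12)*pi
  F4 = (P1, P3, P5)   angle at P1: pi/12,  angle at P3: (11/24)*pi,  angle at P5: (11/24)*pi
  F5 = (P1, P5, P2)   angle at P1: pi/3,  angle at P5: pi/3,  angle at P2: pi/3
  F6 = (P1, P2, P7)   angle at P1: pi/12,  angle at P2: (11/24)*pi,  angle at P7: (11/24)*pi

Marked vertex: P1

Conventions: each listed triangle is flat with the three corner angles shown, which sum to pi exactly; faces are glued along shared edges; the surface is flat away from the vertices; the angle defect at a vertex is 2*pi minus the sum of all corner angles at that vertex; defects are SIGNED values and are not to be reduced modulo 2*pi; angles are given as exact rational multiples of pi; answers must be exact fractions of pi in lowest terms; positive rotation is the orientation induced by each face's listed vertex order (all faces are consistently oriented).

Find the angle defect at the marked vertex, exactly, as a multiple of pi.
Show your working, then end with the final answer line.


Sum of corner angles at P1: (13/6)*pi
defect = 2*pi - (13/6)*pi

Answer: defect(P1) = -pi/6


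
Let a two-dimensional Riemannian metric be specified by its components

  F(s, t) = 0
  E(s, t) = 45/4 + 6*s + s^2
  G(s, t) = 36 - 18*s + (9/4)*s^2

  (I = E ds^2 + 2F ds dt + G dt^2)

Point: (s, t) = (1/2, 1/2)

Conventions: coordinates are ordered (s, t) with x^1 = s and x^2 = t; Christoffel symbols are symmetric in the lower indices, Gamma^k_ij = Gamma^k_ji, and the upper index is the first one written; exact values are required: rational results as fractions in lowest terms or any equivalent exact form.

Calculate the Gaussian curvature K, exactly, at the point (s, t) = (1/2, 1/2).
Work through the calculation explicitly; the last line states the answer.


E = 29/2, F = 0, G = 441/16, EG - F^2 = 12789/32 at the point
E_s = 7, E_t = 0, F_s = 0, F_t = 0, G_s = -63/4, G_t = 0
E_tt = 0, F_st = 0, G_ss = 9/2
Compute both Brioschi determinants and normalise by (EG - F^2)^2.
M1 = [[-E_tt/2 + F_st - G_ss/2, E_s/2, F_s - E_t/2], [F_t - G_s/2, E, F], [G_t/2, F, G]] = [[-9/4, 7/2, 0], [63/8, 29/2, 0], [0, 0, 441/16]]; det M1 = -424683/256
M2 = [[0, E_t/2, G_s/2], [E_t/2, E, F], [G_s/2, F, G]] = [[0, 0, -63/8], [0, 29/2, 0], [-63/8, 0, 441/16]]; det M2 = -115101/128
det M1 - det M2 = -194481/256; K = -194481/256 / (12789/32)^2 = -4/841

Answer: K = -4/841


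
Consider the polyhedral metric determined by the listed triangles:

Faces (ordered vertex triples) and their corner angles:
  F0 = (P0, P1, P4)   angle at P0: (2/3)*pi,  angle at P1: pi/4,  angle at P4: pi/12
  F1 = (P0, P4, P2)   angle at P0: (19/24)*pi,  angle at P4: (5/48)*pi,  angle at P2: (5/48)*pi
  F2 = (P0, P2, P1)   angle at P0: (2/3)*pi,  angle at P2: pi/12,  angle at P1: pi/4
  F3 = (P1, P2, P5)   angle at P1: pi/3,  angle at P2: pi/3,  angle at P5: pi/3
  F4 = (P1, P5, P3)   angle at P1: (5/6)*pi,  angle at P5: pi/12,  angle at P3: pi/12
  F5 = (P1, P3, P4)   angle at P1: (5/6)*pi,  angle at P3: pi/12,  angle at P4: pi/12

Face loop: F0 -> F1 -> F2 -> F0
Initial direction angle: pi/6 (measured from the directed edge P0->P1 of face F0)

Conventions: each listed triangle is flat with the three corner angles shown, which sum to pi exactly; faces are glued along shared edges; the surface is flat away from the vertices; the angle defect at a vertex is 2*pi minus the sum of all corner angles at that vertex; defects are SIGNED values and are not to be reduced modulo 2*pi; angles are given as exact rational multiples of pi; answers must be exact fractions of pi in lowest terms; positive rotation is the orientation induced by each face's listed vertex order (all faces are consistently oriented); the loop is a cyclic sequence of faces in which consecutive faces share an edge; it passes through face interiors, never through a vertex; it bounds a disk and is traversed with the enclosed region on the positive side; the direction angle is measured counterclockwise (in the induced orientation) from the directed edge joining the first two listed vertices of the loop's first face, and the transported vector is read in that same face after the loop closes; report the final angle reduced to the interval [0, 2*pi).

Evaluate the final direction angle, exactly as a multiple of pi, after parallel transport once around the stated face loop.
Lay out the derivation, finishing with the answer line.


enclosed vertex P0: corner angles sum to (17/8)*pi, defect = 2*pi - (17/8)*pi = -pi/8
adding the enclosed defects to the starting angle (mod 2*pi, induced orientation) gives the holonomy
final angle = pi/6 - pi/8 = pi/24 (mod 2*pi)

Answer: final direction angle = pi/24


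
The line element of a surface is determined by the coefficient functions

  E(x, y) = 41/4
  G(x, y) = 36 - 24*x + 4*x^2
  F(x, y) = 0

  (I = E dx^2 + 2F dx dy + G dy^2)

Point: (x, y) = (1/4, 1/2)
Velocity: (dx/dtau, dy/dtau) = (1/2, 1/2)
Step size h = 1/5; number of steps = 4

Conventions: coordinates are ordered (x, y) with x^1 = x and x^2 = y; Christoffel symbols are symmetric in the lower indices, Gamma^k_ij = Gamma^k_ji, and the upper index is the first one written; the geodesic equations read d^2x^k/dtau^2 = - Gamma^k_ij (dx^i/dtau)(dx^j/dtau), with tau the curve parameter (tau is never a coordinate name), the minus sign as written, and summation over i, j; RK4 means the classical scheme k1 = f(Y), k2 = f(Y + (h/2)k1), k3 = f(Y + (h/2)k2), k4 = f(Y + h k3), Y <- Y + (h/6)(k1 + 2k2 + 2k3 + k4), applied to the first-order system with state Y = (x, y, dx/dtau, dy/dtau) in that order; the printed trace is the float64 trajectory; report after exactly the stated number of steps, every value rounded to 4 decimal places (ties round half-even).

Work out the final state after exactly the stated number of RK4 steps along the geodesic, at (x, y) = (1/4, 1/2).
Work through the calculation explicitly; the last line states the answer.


f(Y) = (dx/dtau, dy/dtau, -Gamma^x_ij Y'^i Y'^j, -Gamma^y_ij Y'^i Y'^j) with the Gammas evaluated at the stage position; h = 0.200000; intermediate values shown to 6 dp
step 0: x = 0.2500, y = 0.5000, dx/dtau = 0.5000, dy/dtau = 0.5000
step 1:
  k1: at (x, y) = (0.250000, 0.500000), (dx/dtau, dy/dtau) = (0.500000, 0.500000); Gamma_xxx = 0.000000, Gamma_xxy = 0.000000, Gamma_xyy = 1.073171, Gamma_yxx = 0.000000, Gamma_yxy = -0.363636, Gamma_yyy = 0.000000; k1 = (0.500000, 0.500000, -0.268293, 0.181818)
  k2: at (x, y) = (0.300000, 0.550000), (dx/dtau, dy/dtau) = (0.473171, 0.518182); Gamma_xxx = 0.000000, Gamma_xxy = 0.000000, Gamma_xyy = 1.053659, Gamma_yxx = 0.000000, Gamma_yxy = -0.370370, Gamma_yyy = 0.000000; k2 = (0.473171, 0.518182, -0.282920, 0.181621)
  k3: at (x, y) = (0.297317, 0.551818), (dx/dtau, dy/dtau) = (0.471708, 0.518162); Gamma_xxx = 0.000000, Gamma_xxy = 0.000000, Gamma_xyy = 1.054706, Gamma_yxx = 0.000000, Gamma_yxy = -0.370003, Gamma_yyy = 0.000000; k3 = (0.471708, 0.518162, -0.283180, 0.180873)
  k4: at (x, y) = (0.344342, 0.603632), (dx/dtau, dy/dtau) = (0.443364, 0.536175); Gamma_xxx = 0.000000, Gamma_xxy = 0.000000, Gamma_xyy = 1.036355, Gamma_yxx = 0.000000, Gamma_yxy = -0.376554, Gamma_yyy = 0.000000; k4 = (0.443364, 0.536175, -0.297935, 0.179029)
  Y <- Y + (h/6)(k1 + 2k2 + 2k3 + k4): x = 0.3444, y = 0.6036, dx/dtau = 0.4434, dy/dtau = 0.5362
step 2:
  k1: at (x, y) = (0.344437, 0.603629), (dx/dtau, dy/dtau) = (0.443386, 0.536195); Gamma_xxx = 0.000000, Gamma_xxy = 0.000000, Gamma_xyy = 1.036317, Gamma_yxx = 0.000000, Gamma_yxy = -0.376568, Gamma_yyy = 0.000000; k1 = (0.443386, 0.536195, -0.297946, 0.179051)
  k2: at (x, y) = (0.388776, 0.657248), (dx/dtau, dy/dtau) = (0.413591, 0.554100); Gamma_xxx = 0.000000, Gamma_xxy = 0.000000, Gamma_xyy = 1.019014, Gamma_yxx = 0.000000, Gamma_yxy = -0.382962, Gamma_yyy = 0.000000; k2 = (0.413591, 0.554100, -0.312864, 0.175527)
  k3: at (x, y) = (0.385796, 0.659039), (dx/dtau, dy/dtau) = (0.412099, 0.553747); Gamma_xxx = 0.000000, Gamma_xxy = 0.000000, Gamma_xyy = 1.020177, Gamma_yxx = 0.000000, Gamma_yxy = -0.382526, Gamma_yyy = 0.000000; k3 = (0.412099, 0.553747, -0.312823, 0.174584)
  k4: at (x, y) = (0.426857, 0.714378), (dx/dtau, dy/dtau) = (0.380821, 0.571111); Gamma_xxx = 0.000000, Gamma_xxy = 0.000000, Gamma_xyy = 1.004153, Gamma_yxx = 0.000000, Gamma_yxy = -0.388630, Gamma_yyy = 0.000000; k4 = (0.380821, 0.571111, -0.327523, 0.169047)
  Y <- Y + (h/6)(k1 + 2k2 + 2k3 + k4): x = 0.4270, y = 0.7144, dx/dtau = 0.3808, dy/dtau = 0.5711
step 3:
  k1: at (x, y) = (0.426957, 0.714395), (dx/dtau, dy/dtau) = (0.380824, 0.571139); Gamma_xxx = 0.000000, Gamma_xxy = 0.000000, Gamma_xyy = 1.004114, Gamma_yxx = 0.000000, Gamma_yxy = -0.388645, Gamma_yyy = 0.000000; k1 = (0.380824, 0.571139, -0.327541, 0.169063)
  k2: at (x, y) = (0.465039, 0.771509), (dx/dtau, dy/dtau) = (0.348070, 0.588045); Gamma_xxx = 0.000000, Gamma_xxy = 0.000000, Gamma_xyy = 0.989253, Gamma_yxx = 0.000000, Gamma_yxy = -0.394483, Gamma_yyy = 0.000000; k2 = (0.348070, 0.588045, -0.342080, 0.161486)
  k3: at (x, y) = (0.461764, 0.773200), (dx/dtau, dy/dtau) = (0.346616, 0.587287); Gamma_xxx = 0.000000, Gamma_xxy = 0.000000, Gamma_xyy = 0.990531, Gamma_yxx = 0.000000, Gamma_yxy = -0.393974, Gamma_yyy = 0.000000; k3 = (0.346616, 0.587287, -0.341640, 0.160397)
  k4: at (x, y) = (0.496280, 0.831853), (dx/dtau, dy/dtau) = (0.312496, 0.603218); Gamma_xxx = 0.000000, Gamma_xxy = 0.000000, Gamma_xyy = 0.977061, Gamma_yxx = 0.000000, Gamma_yxy = -0.399406, Gamma_yyy = 0.000000; k4 = (0.312496, 0.603218, -0.355525, 0.150579)
  Y <- Y + (h/6)(k1 + 2k2 + 2k3 + k4): x = 0.4964, y = 0.8319, dx/dtau = 0.3125, dy/dtau = 0.6033
step 4:
  k1: at (x, y) = (0.496380, 0.831896), (dx/dtau, dy/dtau) = (0.312474, 0.603252); Gamma_xxx = 0.000000, Gamma_xxy = 0.000000, Gamma_xyy = 0.977022, Gamma_yxx = 0.000000, Gamma_yxy = -0.399422, Gamma_yyy = 0.000000; k1 = (0.312474, 0.603252, -0.355551, 0.150582)
  k2: at (x, y) = (0.527627, 0.892221), (dx/dtau, dy/dtau) = (0.276919, 0.618310); Gamma_xxx = 0.000000, Gamma_xxy = 0.000000, Gamma_xyy = 0.964828, Gamma_yxx = 0.000000, Gamma_yxy = -0.404470, Gamma_yyy = 0.000000; k2 = (0.276919, 0.618310, -0.368861, 0.138508)
  k3: at (x, y) = (0.524072, 0.893727), (dx/dtau, dy/dtau) = (0.275588, 0.617103); Gamma_xxx = 0.000000, Gamma_xxy = 0.000000, Gamma_xyy = 0.966216, Gamma_yxx = 0.000000, Gamma_yxy = -0.403889, Gamma_yyy = 0.000000; k3 = (0.275588, 0.617103, -0.367951, 0.137376)
  k4: at (x, y) = (0.551498, 0.955317), (dx/dtau, dy/dtau) = (0.238884, 0.630727); Gamma_xxx = 0.000000, Gamma_xxy = 0.000000, Gamma_xyy = 0.955513, Gamma_yxx = 0.000000, Gamma_yxy = -0.408413, Gamma_yyy = 0.000000; k4 = (0.238884, 0.630727, -0.380119, 0.123072)
  Y <- Y + (h/6)(k1 + 2k2 + 2k3 + k4): x = 0.5516, y = 0.9554, dx/dtau = 0.2388, dy/dtau = 0.6308

Answer: x = 0.5516, y = 0.9554, dx/dtau = 0.2388, dy/dtau = 0.6308


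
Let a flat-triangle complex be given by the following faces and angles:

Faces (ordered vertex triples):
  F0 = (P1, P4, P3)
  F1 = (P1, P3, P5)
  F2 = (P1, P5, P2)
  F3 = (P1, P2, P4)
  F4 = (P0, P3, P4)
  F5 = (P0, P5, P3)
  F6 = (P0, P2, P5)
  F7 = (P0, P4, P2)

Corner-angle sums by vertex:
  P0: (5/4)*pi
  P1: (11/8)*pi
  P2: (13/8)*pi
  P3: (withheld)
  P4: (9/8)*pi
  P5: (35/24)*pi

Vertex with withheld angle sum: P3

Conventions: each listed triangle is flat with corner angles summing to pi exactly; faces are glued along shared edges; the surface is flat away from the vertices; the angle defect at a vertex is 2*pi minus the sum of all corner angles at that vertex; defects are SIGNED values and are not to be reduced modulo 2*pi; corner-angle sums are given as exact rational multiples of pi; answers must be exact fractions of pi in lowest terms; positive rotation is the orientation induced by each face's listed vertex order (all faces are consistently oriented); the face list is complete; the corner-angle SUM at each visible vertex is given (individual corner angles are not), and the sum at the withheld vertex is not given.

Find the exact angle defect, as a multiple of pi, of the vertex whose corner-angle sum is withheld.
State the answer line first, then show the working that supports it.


Answer: defect(P3) = (5/6)*pi

V = 6, E = 12, F = 8; chi = V - E + F = 2
Gauss-Bonnet: total defect = 2*pi*chi = 4*pi; visible defects sum to (19/6)*pi


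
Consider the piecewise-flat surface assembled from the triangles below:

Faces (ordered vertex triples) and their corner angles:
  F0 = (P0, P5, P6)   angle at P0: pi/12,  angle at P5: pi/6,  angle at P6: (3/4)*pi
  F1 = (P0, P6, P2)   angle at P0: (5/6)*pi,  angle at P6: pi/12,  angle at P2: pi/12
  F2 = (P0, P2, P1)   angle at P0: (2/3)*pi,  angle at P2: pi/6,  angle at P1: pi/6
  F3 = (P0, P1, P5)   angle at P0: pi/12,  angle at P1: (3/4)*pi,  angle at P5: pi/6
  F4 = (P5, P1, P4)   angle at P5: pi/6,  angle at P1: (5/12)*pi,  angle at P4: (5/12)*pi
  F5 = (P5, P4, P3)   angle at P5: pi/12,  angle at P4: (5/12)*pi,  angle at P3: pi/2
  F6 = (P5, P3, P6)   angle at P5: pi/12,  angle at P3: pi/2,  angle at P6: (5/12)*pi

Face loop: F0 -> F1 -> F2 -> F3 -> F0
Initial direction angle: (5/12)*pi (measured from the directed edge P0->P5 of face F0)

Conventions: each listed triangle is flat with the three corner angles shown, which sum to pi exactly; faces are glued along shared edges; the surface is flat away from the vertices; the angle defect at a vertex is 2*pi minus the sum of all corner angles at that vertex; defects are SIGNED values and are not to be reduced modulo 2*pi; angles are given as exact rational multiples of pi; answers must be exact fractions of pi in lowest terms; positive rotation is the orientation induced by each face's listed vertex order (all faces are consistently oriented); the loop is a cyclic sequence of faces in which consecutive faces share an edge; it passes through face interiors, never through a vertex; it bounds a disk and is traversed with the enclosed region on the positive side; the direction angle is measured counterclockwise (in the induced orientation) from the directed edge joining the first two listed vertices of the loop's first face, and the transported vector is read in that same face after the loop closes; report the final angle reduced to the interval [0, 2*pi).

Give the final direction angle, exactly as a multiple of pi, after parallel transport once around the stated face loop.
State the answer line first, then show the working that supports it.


Answer: final direction angle = (3/4)*pi

enclosed vertex P0: corner angles sum to (5/3)*pi, defect = 2*pi - (5/3)*pi = pi/3
holonomy = initial angle + sum of enclosed defects (mod 2*pi), positive in the induced orientation
final angle = (5/12)*pi + pi/3 = (3/4)*pi (mod 2*pi)


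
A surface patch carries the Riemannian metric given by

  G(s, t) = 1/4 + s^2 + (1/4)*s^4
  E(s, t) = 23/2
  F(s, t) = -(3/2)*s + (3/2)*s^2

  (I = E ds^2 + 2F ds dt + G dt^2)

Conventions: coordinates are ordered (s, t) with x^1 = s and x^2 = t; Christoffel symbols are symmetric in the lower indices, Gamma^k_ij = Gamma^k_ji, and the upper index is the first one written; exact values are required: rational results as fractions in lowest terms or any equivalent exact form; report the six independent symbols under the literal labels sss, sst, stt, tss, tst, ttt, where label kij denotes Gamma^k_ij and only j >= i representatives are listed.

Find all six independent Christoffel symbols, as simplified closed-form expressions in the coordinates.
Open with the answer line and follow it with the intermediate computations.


Answer: Gamma_sss = (-36*s^3 + 54*s^2 - 18*s)/(5*s^4 + 36*s^3 + 74*s^2 + 23), Gamma_sst = (-6*s^5 + 6*s^4 - 12*s^3 + 12*s^2)/(5*s^4 + 36*s^3 + 74*s^2 + 23), Gamma_stt = (-s^7 - 6*s^5 - 9*s^3 - 2*s)/(5*s^4 + 36*s^3 + 74*s^2 + 23), Gamma_tss = (276*s - 138)/(5*s^4 + 36*s^3 + 74*s^2 + 23), Gamma_tst = (46*s^3 + 92*s)/(5*s^4 + 36*s^3 + 74*s^2 + 23), Gamma_ttt = (6*s^5 - 6*s^4 + 12*s^3 - 12*s^2)/(5*s^4 + 36*s^3 + 74*s^2 + 23)

E = 23/2; F = -(3/2)*s + (3/2)*s^2; G = 1/4 + s^2 + (1/4)*s^4
Gamma^k_ij = (1/2) g^{kl} (d_i g_jl + d_j g_il - d_l g_ij), with g^inv = (1/(EG-F^2)) [[G, -F], [-F, E]]
first partials: E_s = 0, E_t = 0, F_s = -3/2 + 3*s, F_t = 0, G_s = 2*s + s^3, G_t = 0
D = EG - F^2 = 23/8 + (37/4)*s^2 + (9/2)*s^3 + (5/8)*s^4
expanded: Gamma^s_ss = (G E_s - 2F F_s + F E_t)/(2D), Gamma^s_st = (G E_t - F G_s)/(2D), Gamma^s_tt = (2G F_t - G G_s - F G_t)/(2D), Gamma^t_ss = (2E F_s - E E_t - F E_s)/(2D), Gamma^t_st = (E G_s - F E_t)/(2D), Gamma^t_tt = (E G_t - 2F F_t + F G_s)/(2D); substitute and cancel common factors


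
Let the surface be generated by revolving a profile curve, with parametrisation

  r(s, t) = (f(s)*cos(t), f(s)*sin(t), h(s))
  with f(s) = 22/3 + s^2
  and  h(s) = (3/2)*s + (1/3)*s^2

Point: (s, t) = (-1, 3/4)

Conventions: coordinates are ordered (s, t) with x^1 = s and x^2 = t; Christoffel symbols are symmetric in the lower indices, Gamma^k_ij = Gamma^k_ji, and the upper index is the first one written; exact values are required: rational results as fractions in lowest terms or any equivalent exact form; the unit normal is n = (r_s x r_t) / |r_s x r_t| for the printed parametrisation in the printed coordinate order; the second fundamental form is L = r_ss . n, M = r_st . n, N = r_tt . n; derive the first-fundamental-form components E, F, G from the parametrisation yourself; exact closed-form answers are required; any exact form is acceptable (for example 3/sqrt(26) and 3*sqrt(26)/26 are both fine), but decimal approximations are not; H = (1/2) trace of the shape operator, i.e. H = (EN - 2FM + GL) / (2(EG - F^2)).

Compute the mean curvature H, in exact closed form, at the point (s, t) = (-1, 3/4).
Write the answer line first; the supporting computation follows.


Answer: H = -2733/21970

f = 25/3, f' = -2, f'' = 2, h' = 5/6, h'' = 2/3
E = 169/36, F = 0, G = 625/9; answer radicand W^2 = 169/36
unnormalised second-form numerators: l = -3, m = 0, n = 125/18; L = l/sqrt(169/36), and similarly M = m/sqrt(W^2), N = n/sqrt(W^2)
H = (E*n - 2*F*m + G*l) / (2*(EG - F^2)*sqrt(W^2)); E*n - 2*F*m + G*l = -113875/648, EG - F^2 = 105625/324, so H = (-911/3380)/sqrt(169/36)


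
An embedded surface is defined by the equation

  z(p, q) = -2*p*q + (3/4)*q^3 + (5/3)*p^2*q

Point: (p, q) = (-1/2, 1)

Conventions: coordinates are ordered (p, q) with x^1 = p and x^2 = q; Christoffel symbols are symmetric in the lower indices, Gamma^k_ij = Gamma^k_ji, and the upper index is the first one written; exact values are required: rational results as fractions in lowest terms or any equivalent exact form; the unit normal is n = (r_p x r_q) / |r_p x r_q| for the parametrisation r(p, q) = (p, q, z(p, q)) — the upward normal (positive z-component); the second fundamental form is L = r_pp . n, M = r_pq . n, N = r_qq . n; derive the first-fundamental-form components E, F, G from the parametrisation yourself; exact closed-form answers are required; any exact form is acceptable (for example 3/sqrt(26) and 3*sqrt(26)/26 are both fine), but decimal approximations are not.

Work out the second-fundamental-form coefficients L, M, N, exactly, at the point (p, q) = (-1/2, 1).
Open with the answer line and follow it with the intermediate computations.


Answer: L = 10*sqrt(251)/251, M = -11*sqrt(251)/251, N = 27*sqrt(251)/502

z_p = -11/3, z_q = 11/3, z_pp = 10/3, z_pq = -11/3, z_qq = 9/2
E = 130/9, F = -121/9, G = 130/9; answer radicand W^2 = 251/9
unnormalised second-form numerators: l = 10/3, m = -11/3, n = 9/2; L = l/sqrt(251/9), and similarly M = m/sqrt(W^2), N = n/sqrt(W^2)


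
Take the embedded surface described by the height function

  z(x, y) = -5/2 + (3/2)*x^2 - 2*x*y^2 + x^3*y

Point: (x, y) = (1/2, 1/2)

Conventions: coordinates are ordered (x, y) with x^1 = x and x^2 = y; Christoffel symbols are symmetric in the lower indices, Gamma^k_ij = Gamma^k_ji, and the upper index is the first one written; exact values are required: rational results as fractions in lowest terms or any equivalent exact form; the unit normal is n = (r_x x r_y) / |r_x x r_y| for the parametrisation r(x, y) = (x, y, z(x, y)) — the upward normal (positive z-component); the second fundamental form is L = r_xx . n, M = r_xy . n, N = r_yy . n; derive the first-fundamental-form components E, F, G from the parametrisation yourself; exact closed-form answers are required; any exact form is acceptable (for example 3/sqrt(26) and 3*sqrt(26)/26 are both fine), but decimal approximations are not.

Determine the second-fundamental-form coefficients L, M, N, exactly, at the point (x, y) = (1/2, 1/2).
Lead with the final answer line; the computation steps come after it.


Answer: L = 6*sqrt(26)/13, M = -5*sqrt(26)/39, N = -8*sqrt(26)/39

z_x = 11/8, z_y = -7/8, z_xx = 9/2, z_xy = -5/4, z_yy = -2
E = 185/64, F = -77/64, G = 113/64; answer radicand W^2 = 117/32
unnormalised second-form numerators: l = 9/2, m = -5/4, n = -2; L = l/sqrt(117/32), and similarly M = m/sqrt(W^2), N = n/sqrt(W^2)


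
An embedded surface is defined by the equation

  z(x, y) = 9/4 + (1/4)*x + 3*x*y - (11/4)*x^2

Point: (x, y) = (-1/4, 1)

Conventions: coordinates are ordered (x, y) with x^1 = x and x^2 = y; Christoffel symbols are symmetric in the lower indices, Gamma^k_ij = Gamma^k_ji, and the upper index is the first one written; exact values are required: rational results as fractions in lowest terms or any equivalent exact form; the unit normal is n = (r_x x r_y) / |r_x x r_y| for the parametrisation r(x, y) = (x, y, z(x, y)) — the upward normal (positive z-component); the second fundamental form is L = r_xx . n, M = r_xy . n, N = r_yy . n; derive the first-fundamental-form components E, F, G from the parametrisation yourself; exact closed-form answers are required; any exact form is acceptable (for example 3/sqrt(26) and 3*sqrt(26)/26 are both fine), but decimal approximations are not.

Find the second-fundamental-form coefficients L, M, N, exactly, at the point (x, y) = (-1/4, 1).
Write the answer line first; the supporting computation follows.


Answer: L = -44*sqrt(1469)/1469, M = 24*sqrt(1469)/1469, N = 0

z_x = 37/8, z_y = -3/4, z_xx = -11/2, z_xy = 3, z_yy = 0
E = 1433/64, F = -111/32, G = 25/16; answer radicand W^2 = 1469/64
unnormalised second-form numerators: l = -11/2, m = 3, n = 0; L = l/sqrt(1469/64), and similarly M = m/sqrt(W^2), N = n/sqrt(W^2)


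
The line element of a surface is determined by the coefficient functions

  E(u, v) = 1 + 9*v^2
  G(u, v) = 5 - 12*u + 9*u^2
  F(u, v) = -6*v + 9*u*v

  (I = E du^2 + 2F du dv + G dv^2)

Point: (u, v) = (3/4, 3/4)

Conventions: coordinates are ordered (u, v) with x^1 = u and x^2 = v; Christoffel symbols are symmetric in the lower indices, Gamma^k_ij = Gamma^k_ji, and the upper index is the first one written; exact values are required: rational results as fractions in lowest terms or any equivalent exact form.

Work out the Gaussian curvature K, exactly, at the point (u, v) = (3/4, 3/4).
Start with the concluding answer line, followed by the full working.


Answer: K = -576/2401

E = 97/16, F = 9/16, G = 17/16, EG - F^2 = 49/8 at the point
E_u = 0, E_v = 27/2, F_u = 27/4, F_v = 3/4, G_u = 3/2, G_v = 0
E_vv = 18, F_uv = 9, G_uu = 18
Compute both Brioschi determinants and normalise by (EG - F^2)^2.
M1 = [[-E_vv/2 + F_uv - G_uu/2, E_u/2, F_u - E_v/2], [F_v - G_u/2, E, F], [G_v/2, F, G]] = [[-9, 0, 0], [0, 97/16, 9/16], [0, 9/16, 17/16]]; det M1 = -441/8
M2 = [[0, E_v/2, G_u/2], [E_v/2, E, F], [G_u/2, F, G]] = [[0, 27/4, 3/4], [27/4, 97/16, 9/16], [3/4, 9/16, 17/16]]; det M2 = -369/8
det M1 - det M2 = -9; K = -9 / (49/8)^2 = -576/2401


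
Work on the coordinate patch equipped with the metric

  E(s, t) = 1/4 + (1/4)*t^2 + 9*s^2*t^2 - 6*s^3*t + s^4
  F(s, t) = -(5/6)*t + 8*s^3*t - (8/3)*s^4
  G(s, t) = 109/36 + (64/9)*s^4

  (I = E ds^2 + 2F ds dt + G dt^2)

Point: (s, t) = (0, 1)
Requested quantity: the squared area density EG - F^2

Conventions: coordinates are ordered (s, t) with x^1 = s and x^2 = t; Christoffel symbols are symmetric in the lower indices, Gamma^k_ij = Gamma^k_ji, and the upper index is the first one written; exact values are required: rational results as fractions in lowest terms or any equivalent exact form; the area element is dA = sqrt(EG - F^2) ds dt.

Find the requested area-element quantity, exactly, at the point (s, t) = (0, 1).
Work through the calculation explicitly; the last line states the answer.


E = 1/2, F = -5/6, G = 109/36; EG - F^2 = 59/72

Answer: EG - F^2 = 59/72


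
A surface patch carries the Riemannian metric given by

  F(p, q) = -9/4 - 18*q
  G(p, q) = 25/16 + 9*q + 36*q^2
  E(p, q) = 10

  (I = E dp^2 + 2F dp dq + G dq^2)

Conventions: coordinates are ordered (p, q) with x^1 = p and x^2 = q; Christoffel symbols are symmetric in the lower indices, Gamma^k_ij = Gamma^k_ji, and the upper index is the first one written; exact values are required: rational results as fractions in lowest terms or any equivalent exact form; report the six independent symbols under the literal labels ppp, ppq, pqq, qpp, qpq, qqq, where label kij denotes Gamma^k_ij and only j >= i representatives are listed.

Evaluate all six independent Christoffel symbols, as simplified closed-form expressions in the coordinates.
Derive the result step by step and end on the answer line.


E = 10; F = -9/4 - 18*q; G = 25/16 + 9*q + 36*q^2
Gamma^k_ij = (1/2) g^{kl} (d_i g_jl + d_j g_il - d_l g_ij), with g^inv = (1/(EG-F^2)) [[G, -F], [-F, E]]
first partials: E_p = 0, E_q = 0, F_p = 0, F_q = -18, G_p = 0, G_q = 9 + 72*q
D = EG - F^2 = 169/16 + 9*q + 36*q^2
expanded: Gamma^p_pp = (G E_p - 2F F_p + F E_q)/(2D), Gamma^p_pq = (G E_q - F G_p)/(2D), Gamma^p_qq = (2G F_q - G G_p - F G_q)/(2D), Gamma^q_pp = (2E F_p - E E_q - F E_p)/(2D), Gamma^q_pq = (E G_p - F E_q)/(2D), Gamma^q_qq = (E G_q - 2F F_q + F G_p)/(2D); substitute and cancel common factors

Answer: Gamma_ppp = 0, Gamma_ppq = 0, Gamma_pqq = -288/(576*q^2 + 144*q + 169), Gamma_qpp = 0, Gamma_qpq = 0, Gamma_qqq = (576*q + 72)/(576*q^2 + 144*q + 169)


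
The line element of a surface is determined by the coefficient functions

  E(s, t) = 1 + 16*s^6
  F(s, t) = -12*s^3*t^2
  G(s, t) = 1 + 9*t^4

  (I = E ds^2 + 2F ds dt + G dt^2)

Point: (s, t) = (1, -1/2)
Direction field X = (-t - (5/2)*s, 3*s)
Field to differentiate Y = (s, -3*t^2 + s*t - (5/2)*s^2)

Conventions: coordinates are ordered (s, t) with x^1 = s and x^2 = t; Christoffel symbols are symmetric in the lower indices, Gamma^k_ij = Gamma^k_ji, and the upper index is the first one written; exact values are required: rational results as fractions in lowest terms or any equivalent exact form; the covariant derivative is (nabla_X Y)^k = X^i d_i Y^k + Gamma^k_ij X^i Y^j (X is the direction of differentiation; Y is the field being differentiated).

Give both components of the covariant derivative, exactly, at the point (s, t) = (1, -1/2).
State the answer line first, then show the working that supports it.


Answer: (nabla_X Y)^s = -4258/281, (nabla_X Y)^t = 7156/281

E = 17, F = -3, G = 25/16 at the point
E_s = 96, E_t = 0, F_s = -9, F_t = 12, G_s = 0, G_t = -9/2
EG - F^2 = 281/16;  g^inv = (16/281) * [[25/16, 3], [3, 17]]
first-kind symbols [ij,l] = (1/2)(d_i g_jl + d_j g_il - d_l g_ij): [ss,s] = E_s/2 = 48, [ss,t] = F_s - E_t/2 = -9, [st,s] = E_t/2 = 0, [st,t] = G_s/2 = 0, [tt,s] = F_t - G_s/2 = 12, [tt,t] = G_t/2 = -9/4
Gamma^s_ij = (G*[ij,s] - F*[ij,t])/(EG - F^2), Gamma^t_ij = (E*[ij,t] - F*[ij,s])/(EG - F^2)
Gamma_sss = 768/281, Gamma_sst = 0, Gamma_stt = 192/281, Gamma_tss = -144/281, Gamma_tst = 0, Gamma_ttt = -36/281
X = (-2, 3), Y = (1, -15/4) at the point


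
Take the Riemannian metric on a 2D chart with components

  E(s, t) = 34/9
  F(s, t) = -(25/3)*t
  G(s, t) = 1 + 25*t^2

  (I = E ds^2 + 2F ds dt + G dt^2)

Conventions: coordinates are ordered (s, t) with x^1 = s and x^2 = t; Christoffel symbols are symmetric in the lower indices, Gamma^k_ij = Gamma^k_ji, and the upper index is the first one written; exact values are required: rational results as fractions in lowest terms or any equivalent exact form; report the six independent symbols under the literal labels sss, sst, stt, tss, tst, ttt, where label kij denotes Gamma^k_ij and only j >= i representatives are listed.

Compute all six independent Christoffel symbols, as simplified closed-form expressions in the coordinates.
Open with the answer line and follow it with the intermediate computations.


Answer: Gamma_sss = 0, Gamma_sst = 0, Gamma_stt = -75/(225*t^2 + 34), Gamma_tss = 0, Gamma_tst = 0, Gamma_ttt = 225*t/(225*t^2 + 34)

E = 34/9; F = -(25/3)*t; G = 1 + 25*t^2
Gamma^k_ij = (1/2) g^{kl} (d_i g_jl + d_j g_il - d_l g_ij), with g^inv = (1/(EG-F^2)) [[G, -F], [-F, E]]
first partials: E_s = 0, E_t = 0, F_s = 0, F_t = -25/3, G_s = 0, G_t = 50*t
D = EG - F^2 = 34/9 + 25*t^2
expanded: Gamma^s_ss = (G E_s - 2F F_s + F E_t)/(2D), Gamma^s_st = (G E_t - F G_s)/(2D), Gamma^s_tt = (2G F_t - G G_s - F G_t)/(2D), Gamma^t_ss = (2E F_s - E E_t - F E_s)/(2D), Gamma^t_st = (E G_s - F E_t)/(2D), Gamma^t_tt = (E G_t - 2F F_t + F G_s)/(2D); substitute and cancel common factors


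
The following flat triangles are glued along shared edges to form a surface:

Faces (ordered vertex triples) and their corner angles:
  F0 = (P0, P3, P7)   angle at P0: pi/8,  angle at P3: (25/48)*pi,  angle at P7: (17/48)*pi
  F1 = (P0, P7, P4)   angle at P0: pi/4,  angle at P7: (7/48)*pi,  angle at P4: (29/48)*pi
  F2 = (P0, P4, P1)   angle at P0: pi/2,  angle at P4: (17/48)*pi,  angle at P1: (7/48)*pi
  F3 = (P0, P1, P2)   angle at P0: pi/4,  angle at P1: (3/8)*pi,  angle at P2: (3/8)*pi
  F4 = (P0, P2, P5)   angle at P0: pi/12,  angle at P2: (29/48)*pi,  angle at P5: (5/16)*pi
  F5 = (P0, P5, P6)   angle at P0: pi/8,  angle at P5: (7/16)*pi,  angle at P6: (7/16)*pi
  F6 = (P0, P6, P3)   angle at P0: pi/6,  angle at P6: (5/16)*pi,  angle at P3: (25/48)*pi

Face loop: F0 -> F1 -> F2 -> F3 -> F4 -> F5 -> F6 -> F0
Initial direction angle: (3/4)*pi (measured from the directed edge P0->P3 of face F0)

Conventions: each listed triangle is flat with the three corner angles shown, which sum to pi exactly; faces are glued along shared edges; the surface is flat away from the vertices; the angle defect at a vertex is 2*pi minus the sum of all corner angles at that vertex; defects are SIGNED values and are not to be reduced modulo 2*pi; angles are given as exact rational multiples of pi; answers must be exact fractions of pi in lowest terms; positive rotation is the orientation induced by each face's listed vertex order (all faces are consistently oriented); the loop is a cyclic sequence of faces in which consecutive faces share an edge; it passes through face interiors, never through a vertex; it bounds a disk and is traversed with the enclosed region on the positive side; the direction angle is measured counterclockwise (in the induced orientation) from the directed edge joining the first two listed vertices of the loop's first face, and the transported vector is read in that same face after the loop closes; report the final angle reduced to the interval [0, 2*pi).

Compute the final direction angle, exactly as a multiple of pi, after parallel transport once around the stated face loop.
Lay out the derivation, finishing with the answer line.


enclosed vertex P0: corner angles sum to (3/2)*pi, defect = 2*pi - (3/2)*pi = pi/2
by Gauss-Bonnet the loop rotates the vector by the enclosed defect sum (positive orientation, mod 2*pi)
final angle = (3/4)*pi + pi/2 = (5/4)*pi (mod 2*pi)

Answer: final direction angle = (5/4)*pi
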